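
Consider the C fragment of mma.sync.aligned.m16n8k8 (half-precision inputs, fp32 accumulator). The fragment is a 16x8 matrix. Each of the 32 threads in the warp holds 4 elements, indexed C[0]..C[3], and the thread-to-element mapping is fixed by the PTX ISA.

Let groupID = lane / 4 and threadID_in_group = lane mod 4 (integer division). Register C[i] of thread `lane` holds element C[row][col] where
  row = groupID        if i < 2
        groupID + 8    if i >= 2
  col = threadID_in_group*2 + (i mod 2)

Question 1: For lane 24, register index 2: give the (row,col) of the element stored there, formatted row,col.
lane 24->24/4=6, 24 mod 4=0
i=2  r:6+8->14  c:2·0+0->0

14,0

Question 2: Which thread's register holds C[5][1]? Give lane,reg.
20,1

r=5→G=5,rhi=0  c=1→T=0,p=1
L=5*4+0=20  i=0*2+1=1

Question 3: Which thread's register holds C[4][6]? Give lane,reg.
19,0

r:4=>grp=4,rB=0  c:6=>tig=3,lo=0
L=4*4+3=19  i=0*2+0=0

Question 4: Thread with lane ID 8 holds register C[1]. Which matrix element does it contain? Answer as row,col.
lane 8: G=2 (8/4), T=0 (8%4)
i=1: r=2+0=2, c=0*2+1=1

2,1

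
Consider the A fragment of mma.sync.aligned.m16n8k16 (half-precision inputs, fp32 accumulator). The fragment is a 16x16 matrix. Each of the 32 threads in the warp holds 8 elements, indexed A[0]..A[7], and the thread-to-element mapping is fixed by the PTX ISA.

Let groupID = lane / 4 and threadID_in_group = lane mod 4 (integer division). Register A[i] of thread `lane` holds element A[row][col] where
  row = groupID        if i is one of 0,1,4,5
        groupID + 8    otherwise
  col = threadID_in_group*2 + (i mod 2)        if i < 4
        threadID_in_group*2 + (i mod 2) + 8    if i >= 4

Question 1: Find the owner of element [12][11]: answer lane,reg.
r: 12->gid=4,r8=1  c: 11->c8=1,tid=1,i&1=1
L=4*4+1=17  i=1*4+1*2+1=7

17,7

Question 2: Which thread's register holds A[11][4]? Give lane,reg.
14,2

r=11⇒gr=3,Rb=1  c=4⇒Cb=0,th=2,odd=0
L=3*4+2=14  i=0*4+1*2+0=2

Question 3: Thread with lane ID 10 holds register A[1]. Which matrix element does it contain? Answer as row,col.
2,5

lane 10⇒10/4=2, 10 mod 4=2
i=1  r:2+0⇒2  c:2·2+1+0⇒5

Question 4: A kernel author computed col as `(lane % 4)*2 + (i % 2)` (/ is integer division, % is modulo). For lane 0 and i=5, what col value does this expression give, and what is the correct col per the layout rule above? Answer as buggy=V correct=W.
`(lane % 4)*2 + (i % 2)`[0,5]->1
lane 0->0/4=0, 0 mod 4=0
i=5  r:0+0->0  c:2·0+1+8->9
col: 1 vs 9

buggy=1 correct=9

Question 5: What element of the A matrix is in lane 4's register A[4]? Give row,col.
1,8

L=4->g=4>>2=1, t=4&3=0
[4]->row 1+0=1  col 0·2+0+8=8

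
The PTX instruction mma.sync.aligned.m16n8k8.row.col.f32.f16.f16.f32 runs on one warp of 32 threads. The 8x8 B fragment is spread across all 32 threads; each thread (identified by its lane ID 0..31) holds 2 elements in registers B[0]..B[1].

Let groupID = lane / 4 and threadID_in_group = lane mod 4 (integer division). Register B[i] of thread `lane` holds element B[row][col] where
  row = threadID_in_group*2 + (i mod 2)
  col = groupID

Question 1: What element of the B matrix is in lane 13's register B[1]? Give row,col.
3,3

lane 13: gr=3 (13/4), th=1 (13%4)
i=1: r=1*2+1=3, c=gr=3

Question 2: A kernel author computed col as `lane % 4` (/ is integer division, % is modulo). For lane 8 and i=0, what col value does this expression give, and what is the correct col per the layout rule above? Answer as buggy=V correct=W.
buggy=0 correct=2

`lane % 4`[8,0]->0
lane 8->8/4=2, 8 mod 4=0
i=0  r:2·0+0->0  c:2
col: 0 vs 2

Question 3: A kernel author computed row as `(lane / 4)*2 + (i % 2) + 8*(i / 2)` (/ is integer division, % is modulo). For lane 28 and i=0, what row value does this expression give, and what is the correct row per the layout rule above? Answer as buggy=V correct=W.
`(lane / 4)*2 + (i % 2) + 8*(i / 2)`[28,0]=>14
lane 28: grp=7 (28/4), tig=0 (28%4)
i=0: r=0*2+0=0, c=grp=7
row: 14 vs 0

buggy=14 correct=0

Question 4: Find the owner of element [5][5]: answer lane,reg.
22,1

c=5->g=5  r=5->t=2,b0=1
L=5*4+2=22  i=1=1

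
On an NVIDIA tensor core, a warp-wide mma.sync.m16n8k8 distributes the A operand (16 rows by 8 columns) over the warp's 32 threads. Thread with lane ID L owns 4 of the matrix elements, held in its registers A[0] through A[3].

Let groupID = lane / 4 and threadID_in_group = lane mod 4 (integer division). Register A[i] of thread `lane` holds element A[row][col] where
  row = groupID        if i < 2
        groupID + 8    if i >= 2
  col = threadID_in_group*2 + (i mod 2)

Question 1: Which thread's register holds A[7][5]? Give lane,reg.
30,1

r: 7->gid=7,r8=0  c: 5->tid=2,i&1=1
L=7*4+2=30  i=0*2+1=1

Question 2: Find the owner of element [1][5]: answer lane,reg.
6,1

r=1⇒gr=1,Rb=0  c=5⇒th=2,odd=1
L=1*4+2=6  i=0*2+1=1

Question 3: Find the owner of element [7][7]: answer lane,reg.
r: 7->gid=7,r8=0  c: 7->tid=3,i&1=1
L=7*4+3=31  i=0*2+1=1

31,1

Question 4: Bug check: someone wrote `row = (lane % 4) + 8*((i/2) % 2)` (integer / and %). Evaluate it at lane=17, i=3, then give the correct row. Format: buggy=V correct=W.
buggy=9 correct=12

`(lane % 4) + 8*((i/2) % 2)`[17,3]⇒9
L=17⇒gr=17>>2=4, th=17&3=1
[3]⇒row 4+8=12  col 1·2+1=3
row: 9 vs 12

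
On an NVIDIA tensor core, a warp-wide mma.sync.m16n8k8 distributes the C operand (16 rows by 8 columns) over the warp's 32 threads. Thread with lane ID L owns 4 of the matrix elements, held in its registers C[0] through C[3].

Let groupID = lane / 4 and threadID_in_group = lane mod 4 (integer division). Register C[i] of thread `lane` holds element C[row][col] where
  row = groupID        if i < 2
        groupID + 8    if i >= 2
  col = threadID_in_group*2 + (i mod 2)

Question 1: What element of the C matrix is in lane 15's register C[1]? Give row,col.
lane 15->15/4=3, 15 mod 4=3
i=1  r:3+0->3  c:2·3+1->7

3,7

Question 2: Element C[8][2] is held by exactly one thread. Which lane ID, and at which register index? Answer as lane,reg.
1,2

r=8⇒gr=0,Rb=1  c=2⇒th=1,odd=0
L=0*4+1=1  i=1*2+0=2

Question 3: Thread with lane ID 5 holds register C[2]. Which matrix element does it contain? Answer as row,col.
lane 5->5/4=1, 5 mod 4=1
i=2  r:1+8->9  c:2·1+0->2

9,2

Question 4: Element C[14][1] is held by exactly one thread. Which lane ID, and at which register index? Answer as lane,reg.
r=14→G=6,rhi=1  c=1→T=0,p=1
L=6*4+0=24  i=1*2+1=3

24,3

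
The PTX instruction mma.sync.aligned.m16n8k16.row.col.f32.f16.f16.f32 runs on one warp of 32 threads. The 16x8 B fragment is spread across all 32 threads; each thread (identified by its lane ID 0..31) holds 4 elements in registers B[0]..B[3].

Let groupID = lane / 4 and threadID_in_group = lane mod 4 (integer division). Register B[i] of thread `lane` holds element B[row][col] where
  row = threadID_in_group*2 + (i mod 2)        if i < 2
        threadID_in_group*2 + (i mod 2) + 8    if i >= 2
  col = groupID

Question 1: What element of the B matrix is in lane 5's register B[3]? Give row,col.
lane 5->5/4=1, 5 mod 4=1
i=3  r:2·1+1+8->11  c:1

11,1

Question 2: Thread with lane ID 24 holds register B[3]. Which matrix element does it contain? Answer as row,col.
9,6

L=24⇒gr=24>>2=6, th=24&3=0
[3]⇒row 0·2+1+8=9  col gr=6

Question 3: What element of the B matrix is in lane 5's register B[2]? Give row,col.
lane 5: gr=1 (5/4), th=1 (5%4)
i=2: r=1*2+0+8=10, c=gr=1

10,1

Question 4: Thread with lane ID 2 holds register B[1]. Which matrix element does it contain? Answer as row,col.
L=2->gid=2>>2=0, tid=2&3=2
[1]->row 2·2+1+0=5  col gid=0

5,0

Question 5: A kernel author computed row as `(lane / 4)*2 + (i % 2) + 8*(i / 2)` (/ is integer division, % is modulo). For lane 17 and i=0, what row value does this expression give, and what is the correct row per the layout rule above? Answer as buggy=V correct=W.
buggy=8 correct=2

`(lane / 4)*2 + (i % 2) + 8*(i / 2)`[17,0]->8
L=17->gid=17>>2=4, tid=17&3=1
[0]->row 1·2+0+0=2  col gid=4
row: 8 vs 2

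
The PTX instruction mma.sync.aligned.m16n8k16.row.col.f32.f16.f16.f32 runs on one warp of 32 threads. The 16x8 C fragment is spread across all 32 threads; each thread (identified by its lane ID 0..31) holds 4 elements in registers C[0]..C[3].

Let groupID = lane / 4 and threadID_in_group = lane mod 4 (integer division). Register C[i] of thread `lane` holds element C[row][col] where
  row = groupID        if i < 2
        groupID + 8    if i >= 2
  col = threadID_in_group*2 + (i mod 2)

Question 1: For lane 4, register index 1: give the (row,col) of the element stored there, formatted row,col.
1,1

lane 4⇒4/4=1, 4 mod 4=0
i=1  r:1+0⇒1  c:2·0+1⇒1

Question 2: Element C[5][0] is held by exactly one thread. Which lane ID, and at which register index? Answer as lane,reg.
20,0

r=5→G=5,rhi=0  c=0→T=0,p=0
L=5*4+0=20  i=0*2+0=0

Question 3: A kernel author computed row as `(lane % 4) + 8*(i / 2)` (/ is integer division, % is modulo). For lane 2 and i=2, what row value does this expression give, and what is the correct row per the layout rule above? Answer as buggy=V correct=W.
`(lane % 4) + 8*(i / 2)`[2,2]→10
2: G=0,T=2
[2] (0+8,2*2+0) = (8,4)
row: 10 vs 8

buggy=10 correct=8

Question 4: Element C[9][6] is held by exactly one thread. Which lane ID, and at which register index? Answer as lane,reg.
r=9->g=1,rb=1  c=6->t=3,b0=0
L=1*4+3=7  i=1*2+0=2

7,2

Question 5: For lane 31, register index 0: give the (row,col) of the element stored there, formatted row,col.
7,6

31: G=7,T=3
[0] (7+0,3*2+0) = (7,6)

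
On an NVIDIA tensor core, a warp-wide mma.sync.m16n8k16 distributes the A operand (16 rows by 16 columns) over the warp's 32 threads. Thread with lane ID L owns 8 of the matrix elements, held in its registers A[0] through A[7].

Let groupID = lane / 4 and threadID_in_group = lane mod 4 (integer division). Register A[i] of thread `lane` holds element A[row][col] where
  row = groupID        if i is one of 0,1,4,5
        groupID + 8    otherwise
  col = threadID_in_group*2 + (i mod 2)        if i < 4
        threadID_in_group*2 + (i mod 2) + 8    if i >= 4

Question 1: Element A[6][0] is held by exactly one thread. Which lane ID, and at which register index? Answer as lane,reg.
r=6→G=6,rhi=0  c=0→chi=0,T=0,p=0
L=6*4+0=24  i=0*4+0*2+0=0

24,0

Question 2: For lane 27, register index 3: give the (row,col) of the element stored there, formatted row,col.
27: g=6,t=3
[3] (6+8,3*2+1+0) = (14,7)

14,7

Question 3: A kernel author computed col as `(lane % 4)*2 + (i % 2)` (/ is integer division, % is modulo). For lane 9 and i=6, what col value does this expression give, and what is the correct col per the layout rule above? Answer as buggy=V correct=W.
`(lane % 4)*2 + (i % 2)`[9,6]=>2
lane 9: grp=2 (9/4), tig=1 (9%4)
i=6: r=2+8=10, c=1*2+0+8=10
col: 2 vs 10

buggy=2 correct=10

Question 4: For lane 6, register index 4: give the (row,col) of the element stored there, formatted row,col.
L=6→G=6>>2=1, T=6&3=2
[4]→row 1+0=1  col 2·2+0+8=12

1,12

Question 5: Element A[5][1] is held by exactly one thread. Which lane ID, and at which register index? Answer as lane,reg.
20,1

r=5->g=5,rb=0  c=1->cb=0,t=0,b0=1
L=5*4+0=20  i=0*4+0*2+1=1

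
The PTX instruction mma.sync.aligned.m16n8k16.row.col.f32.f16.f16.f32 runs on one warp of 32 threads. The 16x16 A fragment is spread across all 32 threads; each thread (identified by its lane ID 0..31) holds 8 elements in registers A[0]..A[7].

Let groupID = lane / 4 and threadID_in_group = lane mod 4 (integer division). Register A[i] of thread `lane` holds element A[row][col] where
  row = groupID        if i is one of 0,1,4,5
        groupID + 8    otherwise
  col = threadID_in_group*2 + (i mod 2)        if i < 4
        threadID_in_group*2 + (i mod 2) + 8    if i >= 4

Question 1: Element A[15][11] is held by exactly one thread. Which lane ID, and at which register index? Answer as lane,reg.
29,7

r=15->g=7,rb=1  c=11->cb=1,t=1,b0=1
L=7*4+1=29  i=1*4+1*2+1=7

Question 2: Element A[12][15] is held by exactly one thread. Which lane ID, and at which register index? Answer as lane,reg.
r=12->g=4,rb=1  c=15->cb=1,t=3,b0=1
L=4*4+3=19  i=1*4+1*2+1=7

19,7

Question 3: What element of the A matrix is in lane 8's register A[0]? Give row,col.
2,0

8: grp=2,tig=0
[0] (2+0,0*2+0+0) = (2,0)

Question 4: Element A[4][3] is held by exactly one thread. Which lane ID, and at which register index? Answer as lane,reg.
17,1

r=4→G=4,rhi=0  c=3→chi=0,T=1,p=1
L=4*4+1=17  i=0*4+0*2+1=1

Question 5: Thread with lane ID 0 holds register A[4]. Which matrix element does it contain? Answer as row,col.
L=0->g=0>>2=0, t=0&3=0
[4]->row 0+0=0  col 0·2+0+8=8

0,8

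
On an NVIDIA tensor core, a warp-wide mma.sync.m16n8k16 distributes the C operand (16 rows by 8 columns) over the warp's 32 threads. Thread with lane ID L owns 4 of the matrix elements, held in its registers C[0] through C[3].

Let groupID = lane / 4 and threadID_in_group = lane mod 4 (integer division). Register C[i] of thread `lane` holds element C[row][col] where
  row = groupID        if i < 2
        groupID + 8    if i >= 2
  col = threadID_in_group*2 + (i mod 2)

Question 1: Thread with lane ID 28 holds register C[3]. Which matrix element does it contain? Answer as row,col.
28: G=7,T=0
[3] (7+8,0*2+1) = (15,1)

15,1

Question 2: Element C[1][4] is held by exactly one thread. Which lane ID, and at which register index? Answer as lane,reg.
r:1=>grp=1,rB=0  c:4=>tig=2,lo=0
L=1*4+2=6  i=0*2+0=0

6,0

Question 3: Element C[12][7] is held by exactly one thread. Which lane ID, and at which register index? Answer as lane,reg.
19,3

r=12→G=4,rhi=1  c=7→T=3,p=1
L=4*4+3=19  i=1*2+1=3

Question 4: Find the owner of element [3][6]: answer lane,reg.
r=3⇒gr=3,Rb=0  c=6⇒th=3,odd=0
L=3*4+3=15  i=0*2+0=0

15,0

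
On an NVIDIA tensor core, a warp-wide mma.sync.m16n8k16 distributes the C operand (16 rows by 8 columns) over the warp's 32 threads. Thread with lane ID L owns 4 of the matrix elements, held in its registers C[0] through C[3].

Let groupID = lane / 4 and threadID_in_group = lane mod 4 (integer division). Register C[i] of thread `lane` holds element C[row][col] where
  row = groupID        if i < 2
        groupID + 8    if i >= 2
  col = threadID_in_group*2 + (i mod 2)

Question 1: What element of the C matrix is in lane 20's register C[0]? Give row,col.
5,0

20: G=5,T=0
[0] (5+0,0*2+0) = (5,0)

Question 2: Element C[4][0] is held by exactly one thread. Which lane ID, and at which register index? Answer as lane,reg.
16,0

r=4→G=4,rhi=0  c=0→T=0,p=0
L=4*4+0=16  i=0*2+0=0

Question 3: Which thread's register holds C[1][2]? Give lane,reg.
r: 1->gid=1,r8=0  c: 2->tid=1,i&1=0
L=1*4+1=5  i=0*2+0=0

5,0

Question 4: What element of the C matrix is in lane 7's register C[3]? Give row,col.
9,7

L=7->g=7>>2=1, t=7&3=3
[3]->row 1+8=9  col 3·2+1=7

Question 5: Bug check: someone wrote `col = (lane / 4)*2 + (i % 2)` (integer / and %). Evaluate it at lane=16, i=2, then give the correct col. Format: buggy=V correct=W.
buggy=8 correct=0

`(lane / 4)*2 + (i % 2)`[16,2]->8
lane 16->16/4=4, 16 mod 4=0
i=2  r:4+8->12  c:2·0+0->0
col: 8 vs 0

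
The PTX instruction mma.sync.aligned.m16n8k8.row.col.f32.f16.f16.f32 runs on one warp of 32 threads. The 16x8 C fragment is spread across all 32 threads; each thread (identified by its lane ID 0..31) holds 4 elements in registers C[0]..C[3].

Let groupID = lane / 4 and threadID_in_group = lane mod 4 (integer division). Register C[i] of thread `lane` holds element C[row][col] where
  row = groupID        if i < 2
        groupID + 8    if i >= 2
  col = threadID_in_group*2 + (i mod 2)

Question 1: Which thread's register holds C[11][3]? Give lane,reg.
r:11=>grp=3,rB=1  c:3=>tig=1,lo=1
L=3*4+1=13  i=1*2+1=3

13,3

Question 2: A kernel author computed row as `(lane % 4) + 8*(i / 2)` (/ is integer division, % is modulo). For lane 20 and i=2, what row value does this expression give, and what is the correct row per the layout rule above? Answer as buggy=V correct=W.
buggy=8 correct=13

`(lane % 4) + 8*(i / 2)`[20,2]->8
lane 20->20/4=5, 20 mod 4=0
i=2  r:5+8->13  c:2·0+0->0
row: 8 vs 13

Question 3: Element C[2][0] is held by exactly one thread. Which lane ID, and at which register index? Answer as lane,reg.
8,0

r=2→G=2,rhi=0  c=0→T=0,p=0
L=2*4+0=8  i=0*2+0=0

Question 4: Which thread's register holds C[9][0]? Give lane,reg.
r=9→G=1,rhi=1  c=0→T=0,p=0
L=1*4+0=4  i=1*2+0=2

4,2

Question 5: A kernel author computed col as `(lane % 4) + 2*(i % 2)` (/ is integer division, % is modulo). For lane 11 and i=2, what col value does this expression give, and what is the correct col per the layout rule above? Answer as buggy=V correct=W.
buggy=3 correct=6

`(lane % 4) + 2*(i % 2)`[11,2]⇒3
11: gr=2,th=3
[2] (2+8,3*2+0) = (10,6)
col: 3 vs 6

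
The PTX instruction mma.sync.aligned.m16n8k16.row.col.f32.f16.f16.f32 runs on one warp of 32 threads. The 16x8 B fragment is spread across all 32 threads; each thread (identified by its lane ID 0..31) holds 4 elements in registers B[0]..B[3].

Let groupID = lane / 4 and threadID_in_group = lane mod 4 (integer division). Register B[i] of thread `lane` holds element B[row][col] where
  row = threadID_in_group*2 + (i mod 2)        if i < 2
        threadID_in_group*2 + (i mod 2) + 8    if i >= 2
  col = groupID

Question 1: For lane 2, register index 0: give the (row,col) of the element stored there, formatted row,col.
4,0

lane 2->2/4=0, 2 mod 4=2
i=0  r:2·2+0+0->4  c:0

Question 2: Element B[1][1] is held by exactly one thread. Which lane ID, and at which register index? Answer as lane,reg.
c=1→G=1  r=1→rhi=0,T=0,p=1
L=1*4+0=4  i=0*2+1=1

4,1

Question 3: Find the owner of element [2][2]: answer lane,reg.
c=2->g=2  r=2->rb=0,t=1,b0=0
L=2*4+1=9  i=0*2+0=0

9,0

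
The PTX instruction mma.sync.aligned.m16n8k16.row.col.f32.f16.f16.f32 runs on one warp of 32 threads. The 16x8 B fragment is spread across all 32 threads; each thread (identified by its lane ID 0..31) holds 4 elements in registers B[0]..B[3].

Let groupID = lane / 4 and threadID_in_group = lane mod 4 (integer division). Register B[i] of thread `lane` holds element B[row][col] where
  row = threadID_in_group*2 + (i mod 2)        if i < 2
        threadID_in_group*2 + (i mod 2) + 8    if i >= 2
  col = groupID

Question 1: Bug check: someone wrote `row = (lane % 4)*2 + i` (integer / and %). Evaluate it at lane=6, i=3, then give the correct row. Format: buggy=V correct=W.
buggy=7 correct=13

`(lane % 4)*2 + i`[6,3]->7
L=6->g=6>>2=1, t=6&3=2
[3]->row 2·2+1+8=13  col g=1
row: 7 vs 13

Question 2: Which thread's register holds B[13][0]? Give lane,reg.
c=0→G=0  r=13→rhi=1,T=2,p=1
L=0*4+2=2  i=1*2+1=3

2,3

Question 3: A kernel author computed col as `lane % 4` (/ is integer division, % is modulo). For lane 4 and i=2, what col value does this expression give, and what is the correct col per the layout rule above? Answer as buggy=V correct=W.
`lane % 4`[4,2]⇒0
lane 4: gr=1 (4/4), th=0 (4%4)
i=2: r=0*2+0+8=8, c=gr=1
col: 0 vs 1

buggy=0 correct=1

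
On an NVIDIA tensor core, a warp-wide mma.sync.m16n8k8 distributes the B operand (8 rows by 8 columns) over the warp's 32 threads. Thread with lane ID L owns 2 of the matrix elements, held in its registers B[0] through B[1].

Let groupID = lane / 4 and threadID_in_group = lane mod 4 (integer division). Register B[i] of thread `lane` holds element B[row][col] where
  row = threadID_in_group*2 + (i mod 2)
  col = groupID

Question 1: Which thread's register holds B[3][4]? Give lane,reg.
17,1

c=4⇒gr=4  r=3⇒th=1,odd=1
L=4*4+1=17  i=1=1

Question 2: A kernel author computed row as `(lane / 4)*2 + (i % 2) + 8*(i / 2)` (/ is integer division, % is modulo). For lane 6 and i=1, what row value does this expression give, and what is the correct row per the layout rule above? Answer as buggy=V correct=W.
`(lane / 4)*2 + (i % 2) + 8*(i / 2)`[6,1]->3
lane 6: g=1 (6/4), t=2 (6%4)
i=1: r=2*2+1=5, c=g=1
row: 3 vs 5

buggy=3 correct=5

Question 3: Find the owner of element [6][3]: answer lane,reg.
15,0

c=3->g=3  r=6->t=3,b0=0
L=3*4+3=15  i=0=0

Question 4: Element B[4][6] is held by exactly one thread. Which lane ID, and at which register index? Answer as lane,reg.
c: 6->gid=6  r: 4->tid=2,i&1=0
L=6*4+2=26  i=0=0

26,0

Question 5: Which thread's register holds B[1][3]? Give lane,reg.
12,1

c:3=>grp=3  r:1=>tig=0,lo=1
L=3*4+0=12  i=1=1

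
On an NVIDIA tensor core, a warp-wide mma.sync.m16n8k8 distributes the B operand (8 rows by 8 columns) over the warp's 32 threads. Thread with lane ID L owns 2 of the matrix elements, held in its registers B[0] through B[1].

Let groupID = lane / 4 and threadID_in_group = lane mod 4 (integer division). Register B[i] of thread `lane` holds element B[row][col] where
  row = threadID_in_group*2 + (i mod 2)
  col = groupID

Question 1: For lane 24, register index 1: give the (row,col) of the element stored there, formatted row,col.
lane 24⇒24/4=6, 24 mod 4=0
i=1  r:2·0+1⇒1  c:6

1,6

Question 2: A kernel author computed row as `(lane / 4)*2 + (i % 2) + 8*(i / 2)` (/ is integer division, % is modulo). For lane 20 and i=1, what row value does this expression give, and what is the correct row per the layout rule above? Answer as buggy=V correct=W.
buggy=11 correct=1

`(lane / 4)*2 + (i % 2) + 8*(i / 2)`[20,1]->11
L=20->g=20>>2=5, t=20&3=0
[1]->row 0·2+1=1  col g=5
row: 11 vs 1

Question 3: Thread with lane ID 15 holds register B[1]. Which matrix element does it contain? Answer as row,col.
L=15→G=15>>2=3, T=15&3=3
[1]→row 3·2+1=7  col G=3

7,3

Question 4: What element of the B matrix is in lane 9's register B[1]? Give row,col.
lane 9: G=2 (9/4), T=1 (9%4)
i=1: r=1*2+1=3, c=G=2

3,2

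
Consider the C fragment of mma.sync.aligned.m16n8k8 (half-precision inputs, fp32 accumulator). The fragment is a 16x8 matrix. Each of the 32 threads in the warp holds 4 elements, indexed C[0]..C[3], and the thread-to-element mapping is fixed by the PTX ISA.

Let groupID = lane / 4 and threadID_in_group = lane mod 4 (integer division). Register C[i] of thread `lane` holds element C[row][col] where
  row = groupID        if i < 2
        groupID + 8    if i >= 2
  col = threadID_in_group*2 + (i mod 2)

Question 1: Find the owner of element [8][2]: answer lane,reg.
r:8=>grp=0,rB=1  c:2=>tig=1,lo=0
L=0*4+1=1  i=1*2+0=2

1,2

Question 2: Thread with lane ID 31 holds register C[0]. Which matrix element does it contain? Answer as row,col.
7,6

lane 31->31/4=7, 31 mod 4=3
i=0  r:7+0->7  c:2·3+0->6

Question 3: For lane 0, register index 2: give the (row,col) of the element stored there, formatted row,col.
8,0

lane 0->0/4=0, 0 mod 4=0
i=2  r:0+8->8  c:2·0+0->0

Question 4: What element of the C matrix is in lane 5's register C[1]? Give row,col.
1,3

lane 5: g=1 (5/4), t=1 (5%4)
i=1: r=1+0=1, c=1*2+1=3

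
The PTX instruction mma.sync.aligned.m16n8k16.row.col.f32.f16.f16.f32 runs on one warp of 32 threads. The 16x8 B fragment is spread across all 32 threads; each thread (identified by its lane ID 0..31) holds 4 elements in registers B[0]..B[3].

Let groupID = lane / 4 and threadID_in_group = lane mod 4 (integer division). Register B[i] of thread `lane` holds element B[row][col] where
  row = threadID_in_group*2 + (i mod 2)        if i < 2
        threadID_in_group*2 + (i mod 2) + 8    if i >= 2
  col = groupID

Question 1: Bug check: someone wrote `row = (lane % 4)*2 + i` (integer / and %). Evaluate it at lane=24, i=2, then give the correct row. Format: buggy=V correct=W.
buggy=2 correct=8

`(lane % 4)*2 + i`[24,2]→2
L=24→G=24>>2=6, T=24&3=0
[2]→row 0·2+0+8=8  col G=6
row: 2 vs 8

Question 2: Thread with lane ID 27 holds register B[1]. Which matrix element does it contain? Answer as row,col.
L=27->g=27>>2=6, t=27&3=3
[1]->row 3·2+1+0=7  col g=6

7,6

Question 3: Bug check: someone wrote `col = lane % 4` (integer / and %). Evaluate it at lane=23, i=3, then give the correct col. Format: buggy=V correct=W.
buggy=3 correct=5

`lane % 4`[23,3]→3
lane 23→23/4=5, 23 mod 4=3
i=3  r:2·3+1+8→15  c:5
col: 3 vs 5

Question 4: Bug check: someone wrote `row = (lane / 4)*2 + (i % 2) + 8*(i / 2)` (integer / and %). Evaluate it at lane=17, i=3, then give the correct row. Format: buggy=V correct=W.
buggy=17 correct=11

`(lane / 4)*2 + (i % 2) + 8*(i / 2)`[17,3]->17
L=17->g=17>>2=4, t=17&3=1
[3]->row 1·2+1+8=11  col g=4
row: 17 vs 11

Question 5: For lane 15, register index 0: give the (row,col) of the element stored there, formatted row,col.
6,3

L=15->gid=15>>2=3, tid=15&3=3
[0]->row 3·2+0+0=6  col gid=3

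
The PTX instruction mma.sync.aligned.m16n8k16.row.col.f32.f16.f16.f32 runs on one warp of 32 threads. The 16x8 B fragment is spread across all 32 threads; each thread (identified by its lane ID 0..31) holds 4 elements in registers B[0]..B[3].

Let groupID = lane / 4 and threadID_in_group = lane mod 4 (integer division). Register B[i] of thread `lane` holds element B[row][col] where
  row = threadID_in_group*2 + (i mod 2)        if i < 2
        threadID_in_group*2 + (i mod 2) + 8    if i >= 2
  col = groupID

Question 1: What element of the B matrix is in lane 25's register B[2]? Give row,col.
lane 25: gr=6 (25/4), th=1 (25%4)
i=2: r=1*2+0+8=10, c=gr=6

10,6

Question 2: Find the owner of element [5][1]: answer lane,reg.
c:1=>grp=1  r:5=>rB=0,tig=2,lo=1
L=1*4+2=6  i=0*2+1=1

6,1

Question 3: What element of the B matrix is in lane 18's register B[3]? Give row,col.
lane 18->18/4=4, 18 mod 4=2
i=3  r:2·2+1+8->13  c:4

13,4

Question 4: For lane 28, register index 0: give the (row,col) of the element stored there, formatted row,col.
0,7

28: gid=7,tid=0
[0] (0*2+0+0,7) = (0,7)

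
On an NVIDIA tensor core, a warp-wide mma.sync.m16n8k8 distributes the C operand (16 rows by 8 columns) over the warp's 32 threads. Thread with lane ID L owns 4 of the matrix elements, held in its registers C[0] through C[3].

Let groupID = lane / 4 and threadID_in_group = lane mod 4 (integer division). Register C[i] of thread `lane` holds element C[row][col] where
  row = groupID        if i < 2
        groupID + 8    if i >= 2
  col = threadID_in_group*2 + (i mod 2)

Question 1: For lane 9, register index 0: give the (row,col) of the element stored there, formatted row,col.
2,2

L=9=>grp=9>>2=2, tig=9&3=1
[0]=>row 2+0=2  col 1·2+0=2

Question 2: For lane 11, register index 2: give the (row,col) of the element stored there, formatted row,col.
11: gid=2,tid=3
[2] (2+8,3*2+0) = (10,6)

10,6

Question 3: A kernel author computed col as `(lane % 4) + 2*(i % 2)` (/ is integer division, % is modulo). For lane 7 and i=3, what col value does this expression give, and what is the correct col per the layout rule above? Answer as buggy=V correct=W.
buggy=5 correct=7

`(lane % 4) + 2*(i % 2)`[7,3]->5
lane 7: gid=1 (7/4), tid=3 (7%4)
i=3: r=1+8=9, c=3*2+1=7
col: 5 vs 7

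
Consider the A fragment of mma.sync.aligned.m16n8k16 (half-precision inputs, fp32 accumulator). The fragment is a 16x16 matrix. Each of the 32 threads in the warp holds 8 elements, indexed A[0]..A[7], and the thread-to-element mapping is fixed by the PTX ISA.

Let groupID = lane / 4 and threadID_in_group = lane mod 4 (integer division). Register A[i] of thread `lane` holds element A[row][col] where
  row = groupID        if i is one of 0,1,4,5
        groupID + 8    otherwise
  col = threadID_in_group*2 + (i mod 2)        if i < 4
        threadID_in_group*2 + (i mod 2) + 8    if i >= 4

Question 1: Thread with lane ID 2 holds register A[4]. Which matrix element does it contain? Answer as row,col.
2: gid=0,tid=2
[4] (0+0,2*2+0+8) = (0,12)

0,12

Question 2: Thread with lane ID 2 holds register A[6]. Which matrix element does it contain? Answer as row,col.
8,12

lane 2->2/4=0, 2 mod 4=2
i=6  r:0+8->8  c:2·2+0+8->12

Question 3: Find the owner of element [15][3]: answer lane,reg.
r=15⇒gr=7,Rb=1  c=3⇒Cb=0,th=1,odd=1
L=7*4+1=29  i=0*4+1*2+1=3

29,3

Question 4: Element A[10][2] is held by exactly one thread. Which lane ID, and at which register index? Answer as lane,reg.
r=10⇒gr=2,Rb=1  c=2⇒Cb=0,th=1,odd=0
L=2*4+1=9  i=0*4+1*2+0=2

9,2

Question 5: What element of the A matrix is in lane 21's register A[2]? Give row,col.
lane 21: g=5 (21/4), t=1 (21%4)
i=2: r=5+8=13, c=1*2+0+0=2

13,2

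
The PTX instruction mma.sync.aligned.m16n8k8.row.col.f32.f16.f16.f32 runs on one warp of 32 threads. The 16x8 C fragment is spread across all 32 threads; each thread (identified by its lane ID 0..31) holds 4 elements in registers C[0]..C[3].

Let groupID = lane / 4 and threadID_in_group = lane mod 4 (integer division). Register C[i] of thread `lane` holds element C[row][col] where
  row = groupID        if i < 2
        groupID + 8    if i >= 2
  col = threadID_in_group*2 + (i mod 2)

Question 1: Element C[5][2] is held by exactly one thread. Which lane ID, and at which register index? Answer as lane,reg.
r: 5->gid=5,r8=0  c: 2->tid=1,i&1=0
L=5*4+1=21  i=0*2+0=0

21,0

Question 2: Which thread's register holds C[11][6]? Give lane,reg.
15,2

r=11⇒gr=3,Rb=1  c=6⇒th=3,odd=0
L=3*4+3=15  i=1*2+0=2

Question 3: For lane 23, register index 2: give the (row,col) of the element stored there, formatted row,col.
13,6

lane 23: G=5 (23/4), T=3 (23%4)
i=2: r=5+8=13, c=3*2+0=6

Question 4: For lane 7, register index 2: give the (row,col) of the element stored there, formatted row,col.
L=7->gid=7>>2=1, tid=7&3=3
[2]->row 1+8=9  col 3·2+0=6

9,6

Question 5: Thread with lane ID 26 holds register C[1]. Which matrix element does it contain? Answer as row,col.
6,5

lane 26->26/4=6, 26 mod 4=2
i=1  r:6+0->6  c:2·2+1->5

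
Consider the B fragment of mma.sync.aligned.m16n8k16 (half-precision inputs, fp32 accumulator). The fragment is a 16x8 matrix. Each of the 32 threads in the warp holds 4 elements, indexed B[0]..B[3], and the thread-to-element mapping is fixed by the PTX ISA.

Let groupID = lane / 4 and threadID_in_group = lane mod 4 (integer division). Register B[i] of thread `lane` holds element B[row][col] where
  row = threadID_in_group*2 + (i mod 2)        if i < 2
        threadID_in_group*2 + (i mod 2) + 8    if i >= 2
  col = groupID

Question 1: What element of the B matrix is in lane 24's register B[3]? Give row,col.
lane 24->24/4=6, 24 mod 4=0
i=3  r:2·0+1+8->9  c:6

9,6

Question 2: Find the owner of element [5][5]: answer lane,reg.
22,1

c=5⇒gr=5  r=5⇒Rb=0,th=2,odd=1
L=5*4+2=22  i=0*2+1=1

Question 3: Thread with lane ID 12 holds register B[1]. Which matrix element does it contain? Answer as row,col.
12: gid=3,tid=0
[1] (0*2+1+0,3) = (1,3)

1,3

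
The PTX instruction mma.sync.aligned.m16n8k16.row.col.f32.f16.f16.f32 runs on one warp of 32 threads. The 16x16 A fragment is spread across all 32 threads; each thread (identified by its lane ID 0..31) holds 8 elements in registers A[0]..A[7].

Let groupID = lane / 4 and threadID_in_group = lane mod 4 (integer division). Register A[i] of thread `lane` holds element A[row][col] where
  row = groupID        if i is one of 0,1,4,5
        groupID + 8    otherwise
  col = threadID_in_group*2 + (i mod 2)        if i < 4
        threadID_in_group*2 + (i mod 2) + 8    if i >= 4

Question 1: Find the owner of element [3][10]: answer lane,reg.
r:3=>grp=3,rB=0  c:10=>cB=1,tig=1,lo=0
L=3*4+1=13  i=1*4+0*2+0=4

13,4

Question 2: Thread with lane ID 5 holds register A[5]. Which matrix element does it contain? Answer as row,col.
1,11

lane 5->5/4=1, 5 mod 4=1
i=5  r:1+0->1  c:2·1+1+8->11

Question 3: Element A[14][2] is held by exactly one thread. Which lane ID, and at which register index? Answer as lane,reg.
r=14→G=6,rhi=1  c=2→chi=0,T=1,p=0
L=6*4+1=25  i=0*4+1*2+0=2

25,2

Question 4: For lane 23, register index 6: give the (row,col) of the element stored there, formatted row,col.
23: g=5,t=3
[6] (5+8,3*2+0+8) = (13,14)

13,14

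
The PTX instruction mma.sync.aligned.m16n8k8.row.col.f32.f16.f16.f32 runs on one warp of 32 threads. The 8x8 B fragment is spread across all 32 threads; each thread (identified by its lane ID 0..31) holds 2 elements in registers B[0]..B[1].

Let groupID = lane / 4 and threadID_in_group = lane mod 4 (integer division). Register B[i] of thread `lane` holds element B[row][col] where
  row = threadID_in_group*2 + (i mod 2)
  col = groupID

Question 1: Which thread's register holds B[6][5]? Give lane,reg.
c:5=>grp=5  r:6=>tig=3,lo=0
L=5*4+3=23  i=0=0

23,0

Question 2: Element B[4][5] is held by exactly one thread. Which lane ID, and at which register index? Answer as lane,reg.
22,0

c=5→G=5  r=4→T=2,p=0
L=5*4+2=22  i=0=0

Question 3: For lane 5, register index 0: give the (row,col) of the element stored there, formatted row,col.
2,1

L=5->g=5>>2=1, t=5&3=1
[0]->row 1·2+0=2  col g=1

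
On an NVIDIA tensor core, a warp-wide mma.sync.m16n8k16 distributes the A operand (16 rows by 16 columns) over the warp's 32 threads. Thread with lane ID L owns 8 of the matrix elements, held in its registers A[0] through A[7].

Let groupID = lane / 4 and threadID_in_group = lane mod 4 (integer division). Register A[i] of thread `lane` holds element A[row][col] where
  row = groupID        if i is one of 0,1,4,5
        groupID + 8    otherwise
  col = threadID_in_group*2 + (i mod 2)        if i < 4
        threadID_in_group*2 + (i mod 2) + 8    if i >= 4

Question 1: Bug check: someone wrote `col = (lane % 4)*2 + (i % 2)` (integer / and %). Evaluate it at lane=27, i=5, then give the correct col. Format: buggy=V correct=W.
`(lane % 4)*2 + (i % 2)`[27,5]=>7
L=27=>grp=27>>2=6, tig=27&3=3
[5]=>row 6+0=6  col 3·2+1+8=15
col: 7 vs 15

buggy=7 correct=15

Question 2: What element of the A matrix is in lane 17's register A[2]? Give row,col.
12,2

L=17=>grp=17>>2=4, tig=17&3=1
[2]=>row 4+8=12  col 1·2+0+0=2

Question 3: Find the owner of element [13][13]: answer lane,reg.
22,7

r:13=>grp=5,rB=1  c:13=>cB=1,tig=2,lo=1
L=5*4+2=22  i=1*4+1*2+1=7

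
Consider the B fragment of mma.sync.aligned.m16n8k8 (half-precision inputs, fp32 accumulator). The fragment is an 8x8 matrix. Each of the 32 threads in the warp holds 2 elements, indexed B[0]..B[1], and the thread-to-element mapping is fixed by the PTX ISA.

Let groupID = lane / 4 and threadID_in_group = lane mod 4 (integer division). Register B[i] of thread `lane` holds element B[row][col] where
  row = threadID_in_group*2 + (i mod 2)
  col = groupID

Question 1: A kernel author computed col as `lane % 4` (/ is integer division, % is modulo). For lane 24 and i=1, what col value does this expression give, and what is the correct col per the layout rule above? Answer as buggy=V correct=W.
`lane % 4`[24,1]->0
lane 24: gid=6 (24/4), tid=0 (24%4)
i=1: r=0*2+1=1, c=gid=6
col: 0 vs 6

buggy=0 correct=6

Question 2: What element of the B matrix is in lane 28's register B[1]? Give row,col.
1,7

lane 28->28/4=7, 28 mod 4=0
i=1  r:2·0+1->1  c:7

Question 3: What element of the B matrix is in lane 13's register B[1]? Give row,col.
lane 13: grp=3 (13/4), tig=1 (13%4)
i=1: r=1*2+1=3, c=grp=3

3,3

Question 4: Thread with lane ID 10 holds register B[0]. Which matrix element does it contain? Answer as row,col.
4,2

lane 10: g=2 (10/4), t=2 (10%4)
i=0: r=2*2+0=4, c=g=2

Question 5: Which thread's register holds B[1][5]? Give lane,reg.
c=5⇒gr=5  r=1⇒th=0,odd=1
L=5*4+0=20  i=1=1

20,1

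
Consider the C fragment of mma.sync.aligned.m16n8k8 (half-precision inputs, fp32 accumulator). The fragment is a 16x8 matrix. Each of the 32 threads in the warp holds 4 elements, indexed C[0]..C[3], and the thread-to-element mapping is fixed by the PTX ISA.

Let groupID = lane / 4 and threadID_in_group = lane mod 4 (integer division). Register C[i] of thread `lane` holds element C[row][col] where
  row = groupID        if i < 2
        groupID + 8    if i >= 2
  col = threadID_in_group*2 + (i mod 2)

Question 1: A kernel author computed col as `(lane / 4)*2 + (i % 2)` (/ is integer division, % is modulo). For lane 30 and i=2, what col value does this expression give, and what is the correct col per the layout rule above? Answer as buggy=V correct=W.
`(lane / 4)*2 + (i % 2)`[30,2]⇒14
30: gr=7,th=2
[2] (7+8,2*2+0) = (15,4)
col: 14 vs 4

buggy=14 correct=4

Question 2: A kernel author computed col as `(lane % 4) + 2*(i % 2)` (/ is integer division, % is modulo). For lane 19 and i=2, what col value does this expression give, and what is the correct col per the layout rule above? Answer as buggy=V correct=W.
buggy=3 correct=6

`(lane % 4) + 2*(i % 2)`[19,2]->3
lane 19->19/4=4, 19 mod 4=3
i=2  r:4+8->12  c:2·3+0->6
col: 3 vs 6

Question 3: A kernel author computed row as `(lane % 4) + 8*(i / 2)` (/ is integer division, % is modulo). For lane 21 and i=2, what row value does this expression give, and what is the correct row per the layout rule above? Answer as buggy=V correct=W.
buggy=9 correct=13

`(lane % 4) + 8*(i / 2)`[21,2]=>9
lane 21: grp=5 (21/4), tig=1 (21%4)
i=2: r=5+8=13, c=1*2+0=2
row: 9 vs 13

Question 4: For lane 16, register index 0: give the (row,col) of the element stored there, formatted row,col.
L=16->g=16>>2=4, t=16&3=0
[0]->row 4+0=4  col 0·2+0=0

4,0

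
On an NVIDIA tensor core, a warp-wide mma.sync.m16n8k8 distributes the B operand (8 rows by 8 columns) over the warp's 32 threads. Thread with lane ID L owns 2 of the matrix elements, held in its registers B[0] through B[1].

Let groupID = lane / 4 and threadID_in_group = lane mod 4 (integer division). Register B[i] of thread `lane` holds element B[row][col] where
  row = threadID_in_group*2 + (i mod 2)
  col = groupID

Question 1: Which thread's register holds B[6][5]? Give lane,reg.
c=5→G=5  r=6→T=3,p=0
L=5*4+3=23  i=0=0

23,0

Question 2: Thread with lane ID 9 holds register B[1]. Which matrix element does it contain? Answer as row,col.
lane 9=>9/4=2, 9 mod 4=1
i=1  r:2·1+1=>3  c:2

3,2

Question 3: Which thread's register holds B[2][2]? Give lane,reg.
9,0

c=2->g=2  r=2->t=1,b0=0
L=2*4+1=9  i=0=0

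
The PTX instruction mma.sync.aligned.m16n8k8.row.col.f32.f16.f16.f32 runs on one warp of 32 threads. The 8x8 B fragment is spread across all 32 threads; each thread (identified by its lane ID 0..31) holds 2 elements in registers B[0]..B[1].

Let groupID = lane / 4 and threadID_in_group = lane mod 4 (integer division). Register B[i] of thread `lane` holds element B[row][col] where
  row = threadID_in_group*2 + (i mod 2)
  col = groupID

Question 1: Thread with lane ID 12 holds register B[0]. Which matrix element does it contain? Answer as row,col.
12: g=3,t=0
[0] (0*2+0,3) = (0,3)

0,3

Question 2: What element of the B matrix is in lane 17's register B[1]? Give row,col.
3,4

L=17->gid=17>>2=4, tid=17&3=1
[1]->row 1·2+1=3  col gid=4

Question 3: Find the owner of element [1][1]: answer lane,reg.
4,1

c=1⇒gr=1  r=1⇒th=0,odd=1
L=1*4+0=4  i=1=1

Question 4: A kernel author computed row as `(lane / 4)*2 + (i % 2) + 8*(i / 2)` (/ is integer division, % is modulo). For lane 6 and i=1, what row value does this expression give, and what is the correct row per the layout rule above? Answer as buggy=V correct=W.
buggy=3 correct=5

`(lane / 4)*2 + (i % 2) + 8*(i / 2)`[6,1]=>3
lane 6=>6/4=1, 6 mod 4=2
i=1  r:2·2+1=>5  c:1
row: 3 vs 5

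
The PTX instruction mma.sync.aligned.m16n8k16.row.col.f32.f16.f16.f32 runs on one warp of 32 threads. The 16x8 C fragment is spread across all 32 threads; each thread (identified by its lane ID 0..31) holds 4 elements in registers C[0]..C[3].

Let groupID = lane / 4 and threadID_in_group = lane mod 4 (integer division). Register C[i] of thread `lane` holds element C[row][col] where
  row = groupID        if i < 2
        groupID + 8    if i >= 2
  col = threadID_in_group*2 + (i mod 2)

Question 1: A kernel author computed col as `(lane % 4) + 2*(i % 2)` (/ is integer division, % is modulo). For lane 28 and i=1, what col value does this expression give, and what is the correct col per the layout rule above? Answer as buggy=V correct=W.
buggy=2 correct=1

`(lane % 4) + 2*(i % 2)`[28,1]->2
28: gid=7,tid=0
[1] (7+0,0*2+1) = (7,1)
col: 2 vs 1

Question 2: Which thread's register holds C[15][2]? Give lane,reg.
r=15->g=7,rb=1  c=2->t=1,b0=0
L=7*4+1=29  i=1*2+0=2

29,2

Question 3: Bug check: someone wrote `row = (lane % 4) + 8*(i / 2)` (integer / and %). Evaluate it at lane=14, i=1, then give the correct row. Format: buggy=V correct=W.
buggy=2 correct=3

`(lane % 4) + 8*(i / 2)`[14,1]->2
lane 14: gid=3 (14/4), tid=2 (14%4)
i=1: r=3+0=3, c=2*2+1=5
row: 2 vs 3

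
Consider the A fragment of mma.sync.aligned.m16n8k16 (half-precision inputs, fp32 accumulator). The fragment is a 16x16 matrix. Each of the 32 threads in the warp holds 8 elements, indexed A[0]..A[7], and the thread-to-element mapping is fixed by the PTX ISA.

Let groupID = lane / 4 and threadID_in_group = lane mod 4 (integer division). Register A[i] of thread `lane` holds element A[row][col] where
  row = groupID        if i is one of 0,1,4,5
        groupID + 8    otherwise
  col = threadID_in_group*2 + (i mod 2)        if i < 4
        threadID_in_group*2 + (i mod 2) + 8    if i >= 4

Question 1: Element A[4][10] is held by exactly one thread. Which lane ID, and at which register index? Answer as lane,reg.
17,4

r=4->g=4,rb=0  c=10->cb=1,t=1,b0=0
L=4*4+1=17  i=1*4+0*2+0=4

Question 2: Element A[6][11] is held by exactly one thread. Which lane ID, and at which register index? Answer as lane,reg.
r=6⇒gr=6,Rb=0  c=11⇒Cb=1,th=1,odd=1
L=6*4+1=25  i=1*4+0*2+1=5

25,5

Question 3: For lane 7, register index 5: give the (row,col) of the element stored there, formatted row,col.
1,15

lane 7->7/4=1, 7 mod 4=3
i=5  r:1+0->1  c:2·3+1+8->15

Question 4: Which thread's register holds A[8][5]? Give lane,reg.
r=8->g=0,rb=1  c=5->cb=0,t=2,b0=1
L=0*4+2=2  i=0*4+1*2+1=3

2,3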